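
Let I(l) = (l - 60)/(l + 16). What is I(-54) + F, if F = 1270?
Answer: 1273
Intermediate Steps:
I(l) = (-60 + l)/(16 + l)
I(-54) + F = (-60 - 54)/(16 - 54) + 1270 = -114/(-38) + 1270 = -1/38*(-114) + 1270 = 3 + 1270 = 1273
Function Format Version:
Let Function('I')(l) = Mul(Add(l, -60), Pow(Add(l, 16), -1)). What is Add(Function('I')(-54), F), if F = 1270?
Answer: 1273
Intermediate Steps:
Function('I')(l) = Mul(Pow(Add(16, l), -1), Add(-60, l)) (Function('I')(l) = Mul(Add(-60, l), Pow(Add(16, l), -1)) = Mul(Pow(Add(16, l), -1), Add(-60, l)))
Add(Function('I')(-54), F) = Add(Mul(Pow(Add(16, -54), -1), Add(-60, -54)), 1270) = Add(Mul(Pow(-38, -1), -114), 1270) = Add(Mul(Rational(-1, 38), -114), 1270) = Add(3, 1270) = 1273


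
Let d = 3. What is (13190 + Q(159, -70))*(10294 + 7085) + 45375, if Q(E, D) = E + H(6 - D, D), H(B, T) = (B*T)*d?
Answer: -45331194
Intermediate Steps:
H(B, T) = 3*B*T (H(B, T) = (B*T)*3 = 3*B*T)
Q(E, D) = E + 3*D*(6 - D) (Q(E, D) = E + 3*(6 - D)*D = E + 3*D*(6 - D))
(13190 + Q(159, -70))*(10294 + 7085) + 45375 = (13190 + (159 - 3*(-70)*(-6 - 70)))*(10294 + 7085) + 45375 = (13190 + (159 - 3*(-70)*(-76)))*17379 + 45375 = (13190 + (159 - 15960))*17379 + 45375 = (13190 - 15801)*17379 + 45375 = -2611*17379 + 45375 = -45376569 + 45375 = -45331194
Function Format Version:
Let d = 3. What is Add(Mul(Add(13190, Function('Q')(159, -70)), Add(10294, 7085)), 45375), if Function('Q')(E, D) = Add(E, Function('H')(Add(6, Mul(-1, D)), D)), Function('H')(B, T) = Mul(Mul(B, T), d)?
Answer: -45331194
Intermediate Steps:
Function('H')(B, T) = Mul(3, B, T) (Function('H')(B, T) = Mul(Mul(B, T), 3) = Mul(3, B, T))
Function('Q')(E, D) = Add(E, Mul(3, D, Add(6, Mul(-1, D)))) (Function('Q')(E, D) = Add(E, Mul(3, Add(6, Mul(-1, D)), D)) = Add(E, Mul(3, D, Add(6, Mul(-1, D)))))
Add(Mul(Add(13190, Function('Q')(159, -70)), Add(10294, 7085)), 45375) = Add(Mul(Add(13190, Add(159, Mul(-3, -70, Add(-6, -70)))), Add(10294, 7085)), 45375) = Add(Mul(Add(13190, Add(159, Mul(-3, -70, -76))), 17379), 45375) = Add(Mul(Add(13190, Add(159, -15960)), 17379), 45375) = Add(Mul(Add(13190, -15801), 17379), 45375) = Add(Mul(-2611, 17379), 45375) = Add(-45376569, 45375) = -45331194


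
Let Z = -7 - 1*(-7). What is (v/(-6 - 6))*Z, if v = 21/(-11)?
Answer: 0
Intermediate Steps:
Z = 0 (Z = -7 + 7 = 0)
v = -21/11 (v = 21*(-1/11) = -21/11 ≈ -1.9091)
(v/(-6 - 6))*Z = -21/(11*(-6 - 6))*0 = -21/11/(-12)*0 = -21/11*(-1/12)*0 = (7/44)*0 = 0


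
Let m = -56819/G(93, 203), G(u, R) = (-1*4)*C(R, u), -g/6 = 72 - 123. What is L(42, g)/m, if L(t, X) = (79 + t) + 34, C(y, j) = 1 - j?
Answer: -57040/56819 ≈ -1.0039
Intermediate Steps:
g = 306 (g = -6*(72 - 123) = -6*(-51) = 306)
G(u, R) = -4 + 4*u (G(u, R) = (-1*4)*(1 - u) = -4*(1 - u) = -4 + 4*u)
L(t, X) = 113 + t
m = -56819/368 (m = -56819/(-4 + 4*93) = -56819/(-4 + 372) = -56819/368 ≈ -154.40)
L(42, g)/m = (113 + 42)/(-56819/368) = 155*(-368/56819) = -57040/56819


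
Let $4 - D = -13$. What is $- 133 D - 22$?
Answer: $-2283$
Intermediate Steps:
$D = 17$ ($D = 4 - -13 = 4 + 13 = 17$)
$- 133 D - 22 = \left(-133\right) 17 - 22 = -2261 - 22 = -2283$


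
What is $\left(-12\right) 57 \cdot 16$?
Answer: $-10944$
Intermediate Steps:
$\left(-12\right) 57 \cdot 16 = \left(-684\right) 16 = -10944$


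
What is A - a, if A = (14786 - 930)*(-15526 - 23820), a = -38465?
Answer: -545139711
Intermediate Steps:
A = -545178176 (A = 13856*(-39346) = -545178176)
A - a = -545178176 - 1*(-38465) = -545178176 + 38465 = -545139711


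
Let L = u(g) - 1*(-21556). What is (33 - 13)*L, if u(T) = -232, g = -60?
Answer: 426480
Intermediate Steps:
L = 21324 (L = -232 - 1*(-21556) = -232 + 21556 = 21324)
(33 - 13)*L = (33 - 13)*21324 = 20*21324 = 426480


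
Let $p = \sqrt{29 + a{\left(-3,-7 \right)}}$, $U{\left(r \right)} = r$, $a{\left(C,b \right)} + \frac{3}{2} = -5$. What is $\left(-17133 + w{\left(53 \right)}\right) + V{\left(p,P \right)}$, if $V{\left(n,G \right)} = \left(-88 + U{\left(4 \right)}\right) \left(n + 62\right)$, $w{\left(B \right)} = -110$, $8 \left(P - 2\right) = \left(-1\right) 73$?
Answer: $-22451 - 126 \sqrt{10} \approx -22849.0$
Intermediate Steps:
$a{\left(C,b \right)} = - \frac{13}{2}$ ($a{\left(C,b \right)} = - \frac{3}{2} - 5 = - \frac{13}{2}$)
$P = - \frac{57}{8}$ ($P = 2 + \frac{\left(-1\right) 73}{8} = 2 + \frac{1}{8} \left(-73\right) = 2 - \frac{73}{8} = - \frac{57}{8} \approx -7.125$)
$p = \frac{3 \sqrt{10}}{2}$ ($p = \sqrt{29 - \frac{13}{2}} = \sqrt{\frac{45}{2}} = \frac{3 \sqrt{10}}{2} \approx 4.7434$)
$V{\left(n,G \right)} = -5208 - 84 n$ ($V{\left(n,G \right)} = \left(-88 + 4\right) \left(n + 62\right) = - 84 \left(62 + n\right) = -5208 - 84 n$)
$\left(-17133 + w{\left(53 \right)}\right) + V{\left(p,P \right)} = \left(-17133 - 110\right) - \left(5208 + 84 \frac{3 \sqrt{10}}{2}\right) = -17243 - \left(5208 + 126 \sqrt{10}\right) = -22451 - 126 \sqrt{10}$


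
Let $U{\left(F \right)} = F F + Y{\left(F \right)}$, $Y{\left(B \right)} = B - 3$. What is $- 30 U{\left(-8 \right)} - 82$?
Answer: $-1672$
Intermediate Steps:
$Y{\left(B \right)} = -3 + B$
$U{\left(F \right)} = -3 + F + F^{2}$ ($U{\left(F \right)} = F F + \left(-3 + F\right) = F^{2} + \left(-3 + F\right) = -3 + F + F^{2}$)
$- 30 U{\left(-8 \right)} - 82 = - 30 \left(-3 - 8 + \left(-8\right)^{2}\right) - 82 = - 30 \left(-3 - 8 + 64\right) - 82 = \left(-30\right) 53 - 82 = -1590 - 82 = -1672$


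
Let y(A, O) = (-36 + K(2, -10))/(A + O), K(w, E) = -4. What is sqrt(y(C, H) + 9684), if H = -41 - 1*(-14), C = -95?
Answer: 14*sqrt(183854)/61 ≈ 98.409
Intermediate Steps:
H = -27 (H = -41 + 14 = -27)
y(A, O) = -40/(A + O) (y(A, O) = (-36 - 4)/(A + O) = -40/(A + O))
sqrt(y(C, H) + 9684) = sqrt(-40/(-95 - 27) + 9684) = sqrt(-40/(-122) + 9684) = sqrt(-40*(-1/122) + 9684) = sqrt(20/61 + 9684) = sqrt(590744/61) = 14*sqrt(183854)/61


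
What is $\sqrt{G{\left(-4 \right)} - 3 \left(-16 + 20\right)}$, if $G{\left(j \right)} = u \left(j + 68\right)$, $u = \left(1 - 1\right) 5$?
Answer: $2 i \sqrt{3} \approx 3.4641 i$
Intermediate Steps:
$u = 0$ ($u = 0 \cdot 5 = 0$)
$G{\left(j \right)} = 0$ ($G{\left(j \right)} = 0 \left(j + 68\right) = 0 \left(68 + j\right) = 0$)
$\sqrt{G{\left(-4 \right)} - 3 \left(-16 + 20\right)} = \sqrt{0 - 3 \left(-16 + 20\right)} = \sqrt{0 - 12} = \sqrt{-12} = 2 i \sqrt{3}$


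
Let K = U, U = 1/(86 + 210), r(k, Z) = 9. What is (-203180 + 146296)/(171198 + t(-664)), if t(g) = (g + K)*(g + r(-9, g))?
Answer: -16837664/179410273 ≈ -0.093850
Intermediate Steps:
U = 1/296 ≈ 0.0033784
K = 1/296 ≈ 0.0033784
t(g) = (9 + g)*(1/296 + g) (t(g) = (g + 1/296)*(g + 9) = (1/296 + g)*(9 + g) = (9 + g)*(1/296 + g))
(-203180 + 146296)/(171198 + t(-664)) = (-203180 + 146296)/(171198 + (9/296 + (-664)**2 + (2665/296)*(-664))) = -56884/(171198 + (9/296 + 440896 - 221195/37)) = -56884/(171198 + 128735665/296) = -56884/179410273/296 = -56884*296/179410273 = -16837664/179410273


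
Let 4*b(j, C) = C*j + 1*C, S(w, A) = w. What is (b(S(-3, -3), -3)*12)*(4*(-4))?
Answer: -288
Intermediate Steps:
b(j, C) = C/4 + C*j/4 (b(j, C) = (C*j + 1*C)/4 = (C*j + C)/4 = (C + C*j)/4 = C/4 + C*j/4)
(b(S(-3, -3), -3)*12)*(4*(-4)) = (((¼)*(-3)*(1 - 3))*12)*(4*(-4)) = (((¼)*(-3)*(-2))*12)*(-16) = ((3/2)*12)*(-16) = 18*(-16) = -288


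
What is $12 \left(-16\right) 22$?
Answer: $-4224$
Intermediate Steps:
$12 \left(-16\right) 22 = \left(-192\right) 22 = -4224$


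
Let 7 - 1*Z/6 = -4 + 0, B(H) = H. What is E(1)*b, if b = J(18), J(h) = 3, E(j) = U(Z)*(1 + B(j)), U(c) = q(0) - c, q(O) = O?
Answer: -396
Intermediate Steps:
Z = 66 (Z = 42 - 6*(-4 + 0) = 42 - 6*(-4) = 42 + 24 = 66)
U(c) = -c (U(c) = 0 - c = -c)
E(j) = -66 - 66*j (E(j) = (-1*66)*(1 + j) = -66*(1 + j) = -66 - 66*j)
b = 3
E(1)*b = (-66 - 66*1)*3 = (-66 - 66)*3 = -132*3 = -396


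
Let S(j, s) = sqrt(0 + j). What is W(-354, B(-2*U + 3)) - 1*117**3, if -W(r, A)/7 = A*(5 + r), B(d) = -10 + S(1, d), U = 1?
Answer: -1623600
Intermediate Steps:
S(j, s) = sqrt(j)
B(d) = -9 (B(d) = -10 + sqrt(1) = -10 + 1 = -9)
W(r, A) = -7*A*(5 + r)
W(-354, B(-2*U + 3)) - 1*117**3 = -7*(-9)*(5 - 354) - 1*117**3 = -7*(-9)*(-349) - 1*1601613 = -21987 - 1601613 = -1623600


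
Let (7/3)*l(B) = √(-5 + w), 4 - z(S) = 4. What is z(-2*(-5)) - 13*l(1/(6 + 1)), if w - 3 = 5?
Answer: -39*√3/7 ≈ -9.6500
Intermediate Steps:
w = 8 (w = 3 + 5 = 8)
z(S) = 0 (z(S) = 4 - 1*4 = 4 - 4 = 0)
l(B) = 3*√3/7 (l(B) = 3*√(-5 + 8)/7 = 3*√3/7)
z(-2*(-5)) - 13*l(1/(6 + 1)) = 0 - 39*√3/7 = -39*√3/7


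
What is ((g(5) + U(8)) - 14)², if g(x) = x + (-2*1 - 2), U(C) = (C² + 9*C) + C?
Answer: 17161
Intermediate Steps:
U(C) = C² + 10*C
g(x) = -4 + x (g(x) = x + (-2 - 2) = x - 4 = -4 + x)
((g(5) + U(8)) - 14)² = (((-4 + 5) + 8*(10 + 8)) - 14)² = ((1 + 8*18) - 14)² = ((1 + 144) - 14)² = (145 - 14)² = 131² = 17161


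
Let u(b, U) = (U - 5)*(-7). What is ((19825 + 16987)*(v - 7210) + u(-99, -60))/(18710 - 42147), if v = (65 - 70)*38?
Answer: 272408345/23437 ≈ 11623.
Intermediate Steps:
u(b, U) = 35 - 7*U (u(b, U) = (-5 + U)*(-7) = 35 - 7*U)
v = -190 (v = -5*38 = -190)
((19825 + 16987)*(v - 7210) + u(-99, -60))/(18710 - 42147) = ((19825 + 16987)*(-190 - 7210) + (35 - 7*(-60)))/(18710 - 42147) = (36812*(-7400) + (35 + 420))/(-23437) = (-272408800 + 455)*(-1/23437) = -272408345*(-1/23437) = 272408345/23437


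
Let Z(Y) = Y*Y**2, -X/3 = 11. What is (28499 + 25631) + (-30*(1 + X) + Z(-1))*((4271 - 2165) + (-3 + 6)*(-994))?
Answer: -785954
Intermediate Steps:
X = -33 (X = -3*11 = -33)
Z(Y) = Y**3
(28499 + 25631) + (-30*(1 + X) + Z(-1))*((4271 - 2165) + (-3 + 6)*(-994)) = (28499 + 25631) + (-30*(1 - 33) + (-1)**3)*((4271 - 2165) + (-3 + 6)*(-994)) = 54130 + (-30*(-32) - 1)*(2106 + 3*(-994)) = 54130 + (960 - 1)*(2106 - 2982) = 54130 + 959*(-876) = 54130 - 840084 = -785954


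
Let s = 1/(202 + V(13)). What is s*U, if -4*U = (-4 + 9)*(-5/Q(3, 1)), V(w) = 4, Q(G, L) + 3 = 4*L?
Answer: 25/824 ≈ 0.030340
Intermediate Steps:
Q(G, L) = -3 + 4*L
s = 1/206 (s = 1/(202 + 4) = 1/206 ≈ 0.0048544)
U = 25/4 (U = -(-4 + 9)*(-5/(-3 + 4*1))/4 = -5*(-5/(-3 + 4))/4 = -5*(-5/1)/4 = -5*(-5*1)/4 = -5*(-5)/4 = -¼*(-25) = 25/4 ≈ 6.2500)
s*U = (1/206)*(25/4) = 25/824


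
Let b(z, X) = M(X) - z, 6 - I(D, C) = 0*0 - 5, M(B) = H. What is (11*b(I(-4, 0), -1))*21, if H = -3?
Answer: -3234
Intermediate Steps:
M(B) = -3
I(D, C) = 11 (I(D, C) = 6 - (0*0 - 5) = 6 - (0 - 5) = 6 - 1*(-5) = 6 + 5 = 11)
b(z, X) = -3 - z
(11*b(I(-4, 0), -1))*21 = (11*(-3 - 1*11))*21 = (11*(-3 - 11))*21 = (11*(-14))*21 = -154*21 = -3234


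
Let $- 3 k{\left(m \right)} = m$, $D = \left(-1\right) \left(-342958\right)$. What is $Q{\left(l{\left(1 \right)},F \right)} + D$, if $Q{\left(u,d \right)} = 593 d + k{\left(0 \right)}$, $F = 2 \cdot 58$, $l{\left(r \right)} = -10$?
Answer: $411746$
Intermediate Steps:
$D = 342958$
$k{\left(m \right)} = - \frac{m}{3}$
$F = 116$
$Q{\left(u,d \right)} = 593 d$ ($Q{\left(u,d \right)} = 593 d - 0 = 593 d + 0 = 593 d$)
$Q{\left(l{\left(1 \right)},F \right)} + D = 593 \cdot 116 + 342958 = 68788 + 342958 = 411746$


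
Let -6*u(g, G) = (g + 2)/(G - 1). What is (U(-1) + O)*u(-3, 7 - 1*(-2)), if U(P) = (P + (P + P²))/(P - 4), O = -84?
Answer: -419/240 ≈ -1.7458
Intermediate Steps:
u(g, G) = -(2 + g)/(6*(-1 + G)) (u(g, G) = -(g + 2)/(6*(G - 1)) = -(2 + g)/(6*(-1 + G)))
U(P) = (P² + 2*P)/(-4 + P)
(U(-1) + O)*u(-3, 7 - 1*(-2)) = (-(2 - 1)/(-4 - 1) - 84)*((-2 - 1*(-3))/(6*(-1 + (7 - 1*(-2))))) = (-1*1/(-5) - 84)*((-2 + 3)/(6*(-1 + (7 + 2)))) = (-1*(-⅕)*1 - 84)*((⅙)*1/(-1 + 9)) = (⅕ - 84)*((⅙)*1/8) = -419/(30*8) = -419/5*1/48 = -419/240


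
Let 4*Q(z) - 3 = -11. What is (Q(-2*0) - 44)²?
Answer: 2116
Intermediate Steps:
Q(z) = -2 (Q(z) = ¾ + (¼)*(-11) = ¾ - 11/4 = -2)
(Q(-2*0) - 44)² = (-2 - 44)² = (-46)² = 2116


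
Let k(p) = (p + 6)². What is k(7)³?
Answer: 4826809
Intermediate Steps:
k(p) = (6 + p)²
k(7)³ = ((6 + 7)²)³ = (13²)³ = 169³ = 4826809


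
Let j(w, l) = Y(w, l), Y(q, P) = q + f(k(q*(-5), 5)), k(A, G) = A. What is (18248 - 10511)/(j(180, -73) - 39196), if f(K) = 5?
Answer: -7737/39011 ≈ -0.19833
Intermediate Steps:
Y(q, P) = 5 + q (Y(q, P) = q + 5 = 5 + q)
j(w, l) = 5 + w
(18248 - 10511)/(j(180, -73) - 39196) = (18248 - 10511)/((5 + 180) - 39196) = 7737/(185 - 39196) = 7737/(-39011) = 7737*(-1/39011) = -7737/39011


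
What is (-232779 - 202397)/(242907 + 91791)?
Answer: -31084/23907 ≈ -1.3002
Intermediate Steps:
(-232779 - 202397)/(242907 + 91791) = -435176/334698 = -435176*1/334698 = -31084/23907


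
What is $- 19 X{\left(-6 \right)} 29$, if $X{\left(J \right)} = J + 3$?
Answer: $1653$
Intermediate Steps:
$X{\left(J \right)} = 3 + J$
$- 19 X{\left(-6 \right)} 29 = - 19 \left(3 - 6\right) 29 = \left(-19\right) \left(-3\right) 29 = 57 \cdot 29 = 1653$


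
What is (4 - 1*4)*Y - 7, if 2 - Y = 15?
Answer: -7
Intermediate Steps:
Y = -13 (Y = 2 - 1*15 = 2 - 15 = -13)
(4 - 1*4)*Y - 7 = (4 - 1*4)*(-13) - 7 = (4 - 4)*(-13) - 7 = 0*(-13) - 7 = 0 - 7 = -7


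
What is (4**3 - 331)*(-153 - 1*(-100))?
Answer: 14151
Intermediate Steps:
(4**3 - 331)*(-153 - 1*(-100)) = (64 - 331)*(-153 + 100) = -267*(-53) = 14151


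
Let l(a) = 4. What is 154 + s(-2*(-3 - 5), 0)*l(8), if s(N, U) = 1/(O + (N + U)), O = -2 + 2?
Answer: 617/4 ≈ 154.25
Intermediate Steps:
O = 0
s(N, U) = 1/(N + U) (s(N, U) = 1/(0 + (N + U)) = 1/(N + U))
154 + s(-2*(-3 - 5), 0)*l(8) = 154 + 4/(-2*(-3 - 5) + 0) = 154 + 4/(-2*(-8) + 0) = 154 + 4/(16 + 0) = 154 + 4/16 = 154 + (1/16)*4 = 154 + ¼ = 617/4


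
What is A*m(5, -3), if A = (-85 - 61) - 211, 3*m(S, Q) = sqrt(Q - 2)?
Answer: -119*I*sqrt(5) ≈ -266.09*I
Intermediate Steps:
m(S, Q) = sqrt(-2 + Q)/3 (m(S, Q) = sqrt(Q - 2)/3 = sqrt(-2 + Q)/3)
A = -357 (A = -146 - 211 = -357)
A*m(5, -3) = -119*sqrt(-2 - 3) = -119*sqrt(-5) = -119*I*sqrt(5)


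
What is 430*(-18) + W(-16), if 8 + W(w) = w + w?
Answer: -7780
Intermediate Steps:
W(w) = -8 + 2*w (W(w) = -8 + (w + w) = -8 + 2*w)
430*(-18) + W(-16) = 430*(-18) + (-8 + 2*(-16)) = -7740 + (-8 - 32) = -7740 - 40 = -7780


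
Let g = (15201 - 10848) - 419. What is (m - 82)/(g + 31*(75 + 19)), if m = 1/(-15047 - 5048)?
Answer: -1647791/137610560 ≈ -0.011974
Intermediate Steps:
g = 3934 (g = 4353 - 419 = 3934)
m = -1/20095 (m = 1/(-20095) = -1/20095 ≈ -4.9764e-5)
(m - 82)/(g + 31*(75 + 19)) = (-1/20095 - 82)/(3934 + 31*(75 + 19)) = -1647791/(20095*(3934 + 31*94)) = -1647791/(20095*(3934 + 2914)) = -1647791/20095/6848 = -1647791/20095*1/6848 = -1647791/137610560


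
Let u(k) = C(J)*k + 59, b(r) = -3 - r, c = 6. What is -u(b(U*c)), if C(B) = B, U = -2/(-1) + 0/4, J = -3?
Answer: -104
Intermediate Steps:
U = 2 (U = -2*(-1) + 0*(1/4) = 2 + 0 = 2)
u(k) = 59 - 3*k (u(k) = -3*k + 59 = 59 - 3*k)
-u(b(U*c)) = -(59 - 3*(-3 - 2*6)) = -(59 - 3*(-3 - 1*12)) = -(59 - 3*(-3 - 12)) = -(59 - 3*(-15)) = -(59 + 45) = -1*104 = -104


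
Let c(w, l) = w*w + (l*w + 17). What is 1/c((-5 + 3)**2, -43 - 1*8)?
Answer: -1/171 ≈ -0.0058480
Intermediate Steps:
c(w, l) = 17 + w**2 + l*w (c(w, l) = w**2 + (17 + l*w) = 17 + w**2 + l*w)
1/c((-5 + 3)**2, -43 - 1*8) = 1/(17 + ((-5 + 3)**2)**2 + (-43 - 1*8)*(-5 + 3)**2) = 1/(17 + ((-2)**2)**2 + (-43 - 8)*(-2)**2) = 1/(17 + 4**2 - 51*4) = 1/(17 + 16 - 204) = 1/(-171) = -1/171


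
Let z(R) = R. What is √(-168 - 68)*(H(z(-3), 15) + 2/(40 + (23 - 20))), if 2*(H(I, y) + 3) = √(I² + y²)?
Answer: I*√59*(-254 + 129*√26)/43 ≈ 72.127*I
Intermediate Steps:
H(I, y) = -3 + √(I² + y²)/2
√(-168 - 68)*(H(z(-3), 15) + 2/(40 + (23 - 20))) = √(-168 - 68)*((-3 + √((-3)² + 15²)/2) + 2/(40 + (23 - 20))) = √(-236)*((-3 + √(9 + 225)/2) + 2/(40 + 3)) = (2*I*√59)*((-3 + √234/2) + 2/43) = (2*I*√59)*((-3 + (3*√26)/2) + 2*(1/43)) = (2*I*√59)*((-3 + 3*√26/2) + 2/43) = (2*I*√59)*(-127/43 + 3*√26/2) = 2*I*√59*(-127/43 + 3*√26/2)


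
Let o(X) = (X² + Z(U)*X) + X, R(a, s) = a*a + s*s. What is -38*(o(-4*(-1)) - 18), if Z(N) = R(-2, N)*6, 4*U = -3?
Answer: -4237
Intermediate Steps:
U = -¾ (U = (¼)*(-3) = -¾ ≈ -0.75000)
R(a, s) = a² + s²
Z(N) = 24 + 6*N² (Z(N) = ((-2)² + N²)*6 = (4 + N²)*6 = 24 + 6*N²)
o(X) = X² + 227*X/8 (o(X) = (X² + (24 + 6*(-¾)²)*X) + X = (X² + (24 + 6*(9/16))*X) + X = (X² + (24 + 27/8)*X) + X = (X² + 219*X/8) + X = X² + 227*X/8)
-38*(o(-4*(-1)) - 18) = -38*((-4*(-1))*(227 + 8*(-4*(-1)))/8 - 18) = -38*((⅛)*4*(227 + 8*4) - 18) = -38*((⅛)*4*(227 + 32) - 18) = -38*((⅛)*4*259 - 18) = -38*(259/2 - 18) = -38*223/2 = -4237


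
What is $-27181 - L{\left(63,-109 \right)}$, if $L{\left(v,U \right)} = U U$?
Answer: $-39062$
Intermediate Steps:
$L{\left(v,U \right)} = U^{2}$
$-27181 - L{\left(63,-109 \right)} = -27181 - \left(-109\right)^{2} = -27181 - 11881 = -39062$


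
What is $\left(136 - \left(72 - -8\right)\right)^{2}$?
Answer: $3136$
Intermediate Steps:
$\left(136 - \left(72 - -8\right)\right)^{2} = \left(136 - \left(72 + 8\right)\right)^{2} = \left(136 - 80\right)^{2} = 56^{2} = 3136$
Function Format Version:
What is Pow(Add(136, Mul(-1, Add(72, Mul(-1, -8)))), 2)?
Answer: 3136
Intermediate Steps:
Pow(Add(136, Mul(-1, Add(72, Mul(-1, -8)))), 2) = Pow(Add(136, Mul(-1, Add(72, 8))), 2) = Pow(Add(136, Mul(-1, 80)), 2) = Pow(Add(136, -80), 2) = Pow(56, 2) = 3136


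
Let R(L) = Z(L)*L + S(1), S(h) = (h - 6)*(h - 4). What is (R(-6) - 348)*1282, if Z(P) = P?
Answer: -380754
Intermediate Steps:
S(h) = (-6 + h)*(-4 + h)
R(L) = 15 + L² (R(L) = L*L + (24 + 1² - 10*1) = L² + (24 + 1 - 10) = L² + 15 = 15 + L²)
(R(-6) - 348)*1282 = ((15 + (-6)²) - 348)*1282 = ((15 + 36) - 348)*1282 = (51 - 348)*1282 = -297*1282 = -380754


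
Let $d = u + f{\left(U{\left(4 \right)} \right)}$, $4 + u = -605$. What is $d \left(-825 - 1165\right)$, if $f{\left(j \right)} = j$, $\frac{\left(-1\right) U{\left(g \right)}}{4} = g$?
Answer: $1243750$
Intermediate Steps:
$u = -609$ ($u = -4 - 605 = -609$)
$U{\left(g \right)} = - 4 g$
$d = -625$ ($d = -609 - 16 = -625$)
$d \left(-825 - 1165\right) = - 625 \left(-825 - 1165\right) = \left(-625\right) \left(-1990\right) = 1243750$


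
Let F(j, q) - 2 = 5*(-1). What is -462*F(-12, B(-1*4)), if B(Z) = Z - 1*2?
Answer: 1386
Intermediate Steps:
B(Z) = -2 + Z (B(Z) = Z - 2 = -2 + Z)
F(j, q) = -3 (F(j, q) = 2 + 5*(-1) = 2 - 5 = -3)
-462*F(-12, B(-1*4)) = -462*(-3) = 1386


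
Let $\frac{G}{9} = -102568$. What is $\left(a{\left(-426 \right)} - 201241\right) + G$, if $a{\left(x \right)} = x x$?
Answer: $-942877$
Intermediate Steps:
$G = -923112$ ($G = 9 \left(-102568\right) = -923112$)
$a{\left(x \right)} = x^{2}$
$\left(a{\left(-426 \right)} - 201241\right) + G = \left(\left(-426\right)^{2} - 201241\right) - 923112 = \left(181476 - 201241\right) - 923112 = -19765 - 923112 = -942877$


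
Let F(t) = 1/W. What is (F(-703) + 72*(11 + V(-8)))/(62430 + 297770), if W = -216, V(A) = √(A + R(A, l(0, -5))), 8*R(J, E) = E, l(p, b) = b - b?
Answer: 171071/77803200 + 18*I*√2/45025 ≈ 0.0021988 + 0.00056537*I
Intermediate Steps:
l(p, b) = 0
R(J, E) = E/8
V(A) = √A (V(A) = √(A + (⅛)*0) = √(A + 0) = √A)
F(t) = -1/216 (F(t) = 1/(-216) = -1/216)
(F(-703) + 72*(11 + V(-8)))/(62430 + 297770) = (-1/216 + 72*(11 + √(-8)))/(62430 + 297770) = (-1/216 + 72*(11 + 2*I*√2))/360200 = (-1/216 + (792 + 144*I*√2))*(1/360200) = (171071/216 + 144*I*√2)*(1/360200) = 171071/77803200 + 18*I*√2/45025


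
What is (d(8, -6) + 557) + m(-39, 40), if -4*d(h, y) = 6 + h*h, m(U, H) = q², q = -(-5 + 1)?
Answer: 1111/2 ≈ 555.50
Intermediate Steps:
q = 4 (q = -1*(-4) = 4)
m(U, H) = 16 (m(U, H) = 4² = 16)
d(h, y) = -3/2 - h²/4 (d(h, y) = -(6 + h*h)/4 = -(6 + h²)/4 = -3/2 - h²/4)
(d(8, -6) + 557) + m(-39, 40) = ((-3/2 - ¼*8²) + 557) + 16 = ((-3/2 - ¼*64) + 557) + 16 = ((-3/2 - 16) + 557) + 16 = (-35/2 + 557) + 16 = 1079/2 + 16 = 1111/2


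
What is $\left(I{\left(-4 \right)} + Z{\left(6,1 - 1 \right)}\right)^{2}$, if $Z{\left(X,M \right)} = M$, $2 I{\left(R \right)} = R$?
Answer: $4$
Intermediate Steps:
$I{\left(R \right)} = \frac{R}{2}$
$\left(I{\left(-4 \right)} + Z{\left(6,1 - 1 \right)}\right)^{2} = \left(\frac{1}{2} \left(-4\right) + \left(1 - 1\right)\right)^{2} = \left(-2 + 0\right)^{2} = \left(-2\right)^{2} = 4$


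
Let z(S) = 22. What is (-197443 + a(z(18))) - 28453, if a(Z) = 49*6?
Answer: -225602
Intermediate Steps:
a(Z) = 294
(-197443 + a(z(18))) - 28453 = (-197443 + 294) - 28453 = -197149 - 28453 = -225602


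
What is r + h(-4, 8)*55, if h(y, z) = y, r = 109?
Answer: -111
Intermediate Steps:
r + h(-4, 8)*55 = 109 - 4*55 = 109 - 220 = -111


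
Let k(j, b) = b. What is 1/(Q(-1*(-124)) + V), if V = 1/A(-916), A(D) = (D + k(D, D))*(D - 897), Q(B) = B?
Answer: 3321416/411855585 ≈ 0.0080645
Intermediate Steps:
A(D) = 2*D*(-897 + D) (A(D) = (D + D)*(D - 897) = (2*D)*(-897 + D) = 2*D*(-897 + D))
V = 1/3321416 (V = 1/(2*(-916)*(-897 - 916)) = 1/(2*(-916)*(-1813)) = 1/3321416 ≈ 3.0108e-7)
1/(Q(-1*(-124)) + V) = 1/(-1*(-124) + 1/3321416) = 1/(124 + 1/3321416) = 1/(411855585/3321416) = 3321416/411855585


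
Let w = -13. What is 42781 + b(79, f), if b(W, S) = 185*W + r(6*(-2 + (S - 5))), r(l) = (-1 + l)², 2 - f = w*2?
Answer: 73021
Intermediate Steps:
f = 28 (f = 2 - (-13)*2 = 2 - 1*(-26) = 2 + 26 = 28)
b(W, S) = (-43 + 6*S)² + 185*W (b(W, S) = 185*W + (-1 + 6*(-2 + (S - 5)))² = 185*W + (-1 + 6*(-2 + (-5 + S)))² = 185*W + (-1 + 6*(-7 + S))² = 185*W + (-1 + (-42 + 6*S))² = 185*W + (-43 + 6*S)² = (-43 + 6*S)² + 185*W)
42781 + b(79, f) = 42781 + ((-43 + 6*28)² + 185*79) = 42781 + ((-43 + 168)² + 14615) = 42781 + (125² + 14615) = 42781 + (15625 + 14615) = 42781 + 30240 = 73021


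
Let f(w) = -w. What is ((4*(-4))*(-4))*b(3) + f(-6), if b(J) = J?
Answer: 198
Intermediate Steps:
((4*(-4))*(-4))*b(3) + f(-6) = ((4*(-4))*(-4))*3 - 1*(-6) = -16*(-4)*3 + 6 = 64*3 + 6 = 192 + 6 = 198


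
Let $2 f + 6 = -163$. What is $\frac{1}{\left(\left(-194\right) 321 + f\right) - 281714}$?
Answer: $- \frac{2}{688145} \approx -2.9064 \cdot 10^{-6}$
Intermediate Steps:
$f = - \frac{169}{2}$ ($f = -3 + \frac{1}{2} \left(-163\right) = -3 - \frac{163}{2} = - \frac{169}{2} \approx -84.5$)
$\frac{1}{\left(\left(-194\right) 321 + f\right) - 281714} = \frac{1}{\left(\left(-194\right) 321 - \frac{169}{2}\right) - 281714} = \frac{1}{\left(-62274 - \frac{169}{2}\right) - 281714} = \frac{1}{- \frac{124717}{2} - 281714} = \frac{1}{- \frac{688145}{2}} = - \frac{2}{688145}$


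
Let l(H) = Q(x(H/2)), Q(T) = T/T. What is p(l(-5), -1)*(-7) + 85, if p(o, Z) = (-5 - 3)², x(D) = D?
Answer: -363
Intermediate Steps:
Q(T) = 1
l(H) = 1
p(o, Z) = 64 (p(o, Z) = (-8)² = 64)
p(l(-5), -1)*(-7) + 85 = 64*(-7) + 85 = -448 + 85 = -363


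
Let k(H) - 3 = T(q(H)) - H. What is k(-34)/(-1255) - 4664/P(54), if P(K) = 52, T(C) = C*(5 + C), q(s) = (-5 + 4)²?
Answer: -1463889/16315 ≈ -89.727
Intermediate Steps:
q(s) = 1 (q(s) = (-1)² = 1)
k(H) = 9 - H (k(H) = 3 + (1*(5 + 1) - H) = 3 + (1*6 - H) = 3 + (6 - H) = 9 - H)
k(-34)/(-1255) - 4664/P(54) = (9 - 1*(-34))/(-1255) - 4664/52 = (9 + 34)*(-1/1255) - 4664*1/52 = 43*(-1/1255) - 1166/13 = -43/1255 - 1166/13 = -1463889/16315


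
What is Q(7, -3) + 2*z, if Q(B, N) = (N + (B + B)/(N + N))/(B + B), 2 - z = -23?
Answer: 1042/21 ≈ 49.619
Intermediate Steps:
z = 25 (z = 2 - 1*(-23) = 2 + 23 = 25)
Q(B, N) = (N + B/N)/(2*B) (Q(B, N) = (N + (2*B)/((2*N)))/((2*B)) = (N + (2*B)*(1/(2*N)))*(1/(2*B)) = (N + B/N)*(1/(2*B)) = (N + B/N)/(2*B))
Q(7, -3) + 2*z = (½)*(7 + (-3)²)/(7*(-3)) + 2*25 = (½)*(⅐)*(-⅓)*(7 + 9) + 50 = (½)*(⅐)*(-⅓)*16 + 50 = -8/21 + 50 = 1042/21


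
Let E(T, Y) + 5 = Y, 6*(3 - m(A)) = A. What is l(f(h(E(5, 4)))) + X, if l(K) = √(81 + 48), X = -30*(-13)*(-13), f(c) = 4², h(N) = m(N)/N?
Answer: -5070 + √129 ≈ -5058.6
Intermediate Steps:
m(A) = 3 - A/6
E(T, Y) = -5 + Y
h(N) = (3 - N/6)/N
f(c) = 16
X = -5070 (X = 390*(-13) = -5070)
l(K) = √129
l(f(h(E(5, 4)))) + X = √129 - 5070 = -5070 + √129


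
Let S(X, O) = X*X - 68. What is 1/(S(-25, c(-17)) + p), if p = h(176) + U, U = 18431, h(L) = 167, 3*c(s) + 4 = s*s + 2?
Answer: 1/19155 ≈ 5.2206e-5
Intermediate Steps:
c(s) = -⅔ + s²/3 (c(s) = -4/3 + (s*s + 2)/3 = -4/3 + (s² + 2)/3 = -4/3 + (2 + s²)/3 = -4/3 + (⅔ + s²/3) = -⅔ + s²/3)
S(X, O) = -68 + X² (S(X, O) = X² - 68 = -68 + X²)
p = 18598 (p = 167 + 18431 = 18598)
1/(S(-25, c(-17)) + p) = 1/((-68 + (-25)²) + 18598) = 1/((-68 + 625) + 18598) = 1/(557 + 18598) = 1/19155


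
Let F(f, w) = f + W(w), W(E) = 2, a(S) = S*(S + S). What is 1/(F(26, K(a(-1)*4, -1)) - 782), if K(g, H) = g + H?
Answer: -1/754 ≈ -0.0013263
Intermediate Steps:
a(S) = 2*S² (a(S) = S*(2*S) = 2*S²)
K(g, H) = H + g
F(f, w) = 2 + f (F(f, w) = f + 2 = 2 + f)
1/(F(26, K(a(-1)*4, -1)) - 782) = 1/((2 + 26) - 782) = 1/(28 - 782) = 1/(-754) = -1/754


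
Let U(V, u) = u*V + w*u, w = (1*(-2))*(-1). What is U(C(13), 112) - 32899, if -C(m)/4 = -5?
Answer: -30435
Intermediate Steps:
w = 2 (w = -2*(-1) = 2)
C(m) = 20 (C(m) = -4*(-5) = 20)
U(V, u) = 2*u + V*u (U(V, u) = u*V + 2*u = V*u + 2*u = 2*u + V*u)
U(C(13), 112) - 32899 = 112*(2 + 20) - 32899 = 112*22 - 32899 = 2464 - 32899 = -30435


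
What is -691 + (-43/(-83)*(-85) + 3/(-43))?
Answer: -2623593/3569 ≈ -735.11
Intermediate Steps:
-691 + (-43/(-83)*(-85) + 3/(-43)) = -691 + (-43*(-1/83)*(-85) + 3*(-1/43)) = -691 + ((43/83)*(-85) - 3/43) = -691 + (-3655/83 - 3/43) = -691 - 157414/3569 = -2623593/3569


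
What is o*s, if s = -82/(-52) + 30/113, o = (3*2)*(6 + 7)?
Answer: 16239/113 ≈ 143.71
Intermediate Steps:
o = 78 (o = 6*13 = 78)
s = 5413/2938 (s = -82*(-1/52) + 30*(1/113) = 41/26 + 30/113 = 5413/2938 ≈ 1.8424)
o*s = 78*(5413/2938) = 16239/113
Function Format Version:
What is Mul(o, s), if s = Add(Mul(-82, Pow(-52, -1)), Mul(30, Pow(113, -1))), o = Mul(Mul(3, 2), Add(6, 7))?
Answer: Rational(16239, 113) ≈ 143.71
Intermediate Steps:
o = 78 (o = Mul(6, 13) = 78)
s = Rational(5413, 2938) (s = Add(Mul(-82, Rational(-1, 52)), Mul(30, Rational(1, 113))) = Add(Rational(41, 26), Rational(30, 113)) = Rational(5413, 2938) ≈ 1.8424)
Mul(o, s) = Mul(78, Rational(5413, 2938)) = Rational(16239, 113)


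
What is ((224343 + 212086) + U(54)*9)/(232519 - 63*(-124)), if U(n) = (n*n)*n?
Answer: 142585/18487 ≈ 7.7127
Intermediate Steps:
U(n) = n**3 (U(n) = n**2*n = n**3)
((224343 + 212086) + U(54)*9)/(232519 - 63*(-124)) = ((224343 + 212086) + 54**3*9)/(232519 - 63*(-124)) = (436429 + 157464*9)/(232519 + 7812) = (436429 + 1417176)/240331 = 1853605*(1/240331) = 142585/18487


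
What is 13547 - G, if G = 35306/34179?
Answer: 462987607/34179 ≈ 13546.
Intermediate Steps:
G = 35306/34179 (G = 35306*(1/34179) = 35306/34179 ≈ 1.0330)
13547 - G = 13547 - 1*35306/34179 = 13547 - 35306/34179 = 462987607/34179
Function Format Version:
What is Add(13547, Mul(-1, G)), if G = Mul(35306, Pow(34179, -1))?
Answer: Rational(462987607, 34179) ≈ 13546.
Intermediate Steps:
G = Rational(35306, 34179) (G = Mul(35306, Rational(1, 34179)) = Rational(35306, 34179) ≈ 1.0330)
Add(13547, Mul(-1, G)) = Add(13547, Mul(-1, Rational(35306, 34179))) = Add(13547, Rational(-35306, 34179)) = Rational(462987607, 34179)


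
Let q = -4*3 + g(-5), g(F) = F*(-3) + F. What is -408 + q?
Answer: -410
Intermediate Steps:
g(F) = -2*F (g(F) = -3*F + F = -2*F)
q = -2 (q = -4*3 - 2*(-5) = -12 + 10 = -2)
-408 + q = -408 - 2 = -410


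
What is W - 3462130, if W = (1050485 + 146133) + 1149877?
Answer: -1115635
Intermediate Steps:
W = 2346495 (W = 1196618 + 1149877 = 2346495)
W - 3462130 = 2346495 - 3462130 = -1115635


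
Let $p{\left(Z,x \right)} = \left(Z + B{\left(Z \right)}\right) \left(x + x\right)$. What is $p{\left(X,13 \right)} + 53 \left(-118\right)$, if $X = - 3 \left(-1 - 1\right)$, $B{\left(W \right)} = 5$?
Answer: $-5968$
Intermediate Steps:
$X = 6$ ($X = \left(-3\right) \left(-2\right) = 6$)
$p{\left(Z,x \right)} = 2 x \left(5 + Z\right)$ ($p{\left(Z,x \right)} = \left(Z + 5\right) \left(x + x\right) = \left(5 + Z\right) 2 x = 2 x \left(5 + Z\right)$)
$p{\left(X,13 \right)} + 53 \left(-118\right) = 2 \cdot 13 \left(5 + 6\right) + 53 \left(-118\right) = 2 \cdot 13 \cdot 11 - 6254 = 286 - 6254 = -5968$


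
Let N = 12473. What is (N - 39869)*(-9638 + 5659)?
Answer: 109008684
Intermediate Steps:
(N - 39869)*(-9638 + 5659) = (12473 - 39869)*(-9638 + 5659) = -27396*(-3979) = 109008684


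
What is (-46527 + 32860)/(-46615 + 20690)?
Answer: 13667/25925 ≈ 0.52717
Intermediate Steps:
(-46527 + 32860)/(-46615 + 20690) = -13667/(-25925) = -13667*(-1/25925) = 13667/25925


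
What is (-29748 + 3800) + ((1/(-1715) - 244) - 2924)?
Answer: -49933941/1715 ≈ -29116.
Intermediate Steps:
(-29748 + 3800) + ((1/(-1715) - 244) - 2924) = -25948 + ((-1/1715 - 244) - 2924) = -25948 + (-418461/1715 - 2924) = -25948 - 5433121/1715 = -49933941/1715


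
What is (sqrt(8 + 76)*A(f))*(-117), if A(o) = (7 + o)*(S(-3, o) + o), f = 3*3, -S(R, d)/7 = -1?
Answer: -59904*sqrt(21) ≈ -2.7451e+5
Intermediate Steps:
S(R, d) = 7 (S(R, d) = -7*(-1) = 7)
f = 9
A(o) = (7 + o)**2 (A(o) = (7 + o)*(7 + o) = (7 + o)**2)
(sqrt(8 + 76)*A(f))*(-117) = (sqrt(8 + 76)*(49 + 9**2 + 14*9))*(-117) = (sqrt(84)*(49 + 81 + 126))*(-117) = ((2*sqrt(21))*256)*(-117) = (512*sqrt(21))*(-117) = -59904*sqrt(21)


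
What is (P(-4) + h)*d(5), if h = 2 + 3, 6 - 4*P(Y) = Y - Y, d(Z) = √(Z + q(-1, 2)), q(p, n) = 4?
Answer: 39/2 ≈ 19.500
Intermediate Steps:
d(Z) = √(4 + Z) (d(Z) = √(Z + 4) = √(4 + Z))
P(Y) = 3/2 (P(Y) = 3/2 - (Y - Y)/4 = 3/2 - ¼*0 = 3/2 + 0 = 3/2)
h = 5
(P(-4) + h)*d(5) = (3/2 + 5)*√(4 + 5) = 13*√9/2 = (13/2)*3 = 39/2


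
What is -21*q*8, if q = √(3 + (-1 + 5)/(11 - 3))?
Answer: -84*√14 ≈ -314.30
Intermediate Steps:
q = √14/2 (q = √(3 + 4/8) = √(3 + 4*(⅛)) = √(3 + ½) = √(7/2) = √14/2 ≈ 1.8708)
-21*q*8 = -21*√14/2*8 = -84*√14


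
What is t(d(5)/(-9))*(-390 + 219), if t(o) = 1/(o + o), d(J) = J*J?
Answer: 1539/50 ≈ 30.780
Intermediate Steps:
d(J) = J**2
t(o) = 1/(2*o)
t(d(5)/(-9))*(-390 + 219) = (1/(2*((5**2/(-9)))))*(-390 + 219) = (1/(2*((25*(-1/9)))))*(-171) = (1/(2*(-25/9)))*(-171) = ((1/2)*(-9/25))*(-171) = -9/50*(-171) = 1539/50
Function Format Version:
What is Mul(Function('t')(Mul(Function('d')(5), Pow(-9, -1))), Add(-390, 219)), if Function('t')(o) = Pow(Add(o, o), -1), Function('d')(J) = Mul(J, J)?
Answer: Rational(1539, 50) ≈ 30.780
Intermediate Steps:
Function('d')(J) = Pow(J, 2)
Function('t')(o) = Mul(Rational(1, 2), Pow(o, -1)) (Function('t')(o) = Pow(Mul(2, o), -1) = Mul(Rational(1, 2), Pow(o, -1)))
Mul(Function('t')(Mul(Function('d')(5), Pow(-9, -1))), Add(-390, 219)) = Mul(Mul(Rational(1, 2), Pow(Mul(Pow(5, 2), Pow(-9, -1)), -1)), Add(-390, 219)) = Mul(Mul(Rational(1, 2), Pow(Mul(25, Rational(-1, 9)), -1)), -171) = Mul(Mul(Rational(1, 2), Pow(Rational(-25, 9), -1)), -171) = Mul(Mul(Rational(1, 2), Rational(-9, 25)), -171) = Mul(Rational(-9, 50), -171) = Rational(1539, 50)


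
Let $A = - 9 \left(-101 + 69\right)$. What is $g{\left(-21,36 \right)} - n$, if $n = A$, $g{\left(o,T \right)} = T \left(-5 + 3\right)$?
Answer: $-360$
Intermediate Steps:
$g{\left(o,T \right)} = - 2 T$ ($g{\left(o,T \right)} = T \left(-2\right) = - 2 T$)
$A = 288$ ($A = \left(-9\right) \left(-32\right) = 288$)
$n = 288$
$g{\left(-21,36 \right)} - n = \left(-2\right) 36 - 288 = -72 - 288 = -360$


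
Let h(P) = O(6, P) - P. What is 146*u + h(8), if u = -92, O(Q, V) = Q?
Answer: -13434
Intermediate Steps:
h(P) = 6 - P
146*u + h(8) = 146*(-92) + (6 - 1*8) = -13432 + (6 - 8) = -13432 - 2 = -13434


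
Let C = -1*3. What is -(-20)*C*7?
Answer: -420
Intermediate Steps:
C = -3
-(-20)*C*7 = -(-20)*(-3)*7 = -20*3*7 = -60*7 = -420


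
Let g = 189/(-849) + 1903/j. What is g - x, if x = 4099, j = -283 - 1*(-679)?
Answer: -41713921/10188 ≈ -4094.4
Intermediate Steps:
j = 396 (j = -283 + 679 = 396)
g = 46691/10188 (g = 189/(-849) + 1903/396 = 189*(-1/849) + 1903*(1/396) = -63/283 + 173/36 = 46691/10188 ≈ 4.5829)
g - x = 46691/10188 - 1*4099 = 46691/10188 - 4099 = -41713921/10188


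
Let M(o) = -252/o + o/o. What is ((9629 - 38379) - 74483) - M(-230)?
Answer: -11872036/115 ≈ -1.0324e+5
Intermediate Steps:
M(o) = 1 - 252/o (M(o) = -252/o + 1 = 1 - 252/o)
((9629 - 38379) - 74483) - M(-230) = ((9629 - 38379) - 74483) - (-252 - 230)/(-230) = (-28750 - 74483) - (-1)*(-482)/230 = -103233 - 1*241/115 = -103233 - 241/115 = -11872036/115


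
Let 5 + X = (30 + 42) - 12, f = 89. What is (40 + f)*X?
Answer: 7095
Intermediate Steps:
X = 55 (X = -5 + ((30 + 42) - 12) = -5 + (72 - 12) = -5 + 60 = 55)
(40 + f)*X = (40 + 89)*55 = 129*55 = 7095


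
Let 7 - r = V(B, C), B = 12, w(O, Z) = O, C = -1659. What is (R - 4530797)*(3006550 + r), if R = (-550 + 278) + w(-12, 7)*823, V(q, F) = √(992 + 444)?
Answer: -13652609976365 + 9081890*√359 ≈ -1.3652e+13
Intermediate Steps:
V(q, F) = 2*√359 (V(q, F) = √1436 = 2*√359)
r = 7 - 2*√359 ≈ -30.895
R = -10148 (R = (-550 + 278) - 12*823 = -272 - 9876 = -10148)
(R - 4530797)*(3006550 + r) = (-10148 - 4530797)*(3006550 + (7 - 2*√359)) = -4540945*(3006557 - 2*√359) = -13652609976365 + 9081890*√359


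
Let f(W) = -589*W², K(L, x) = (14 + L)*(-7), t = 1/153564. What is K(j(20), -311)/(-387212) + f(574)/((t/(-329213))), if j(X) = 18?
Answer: 135673881070344357903800/13829 ≈ 9.8108e+18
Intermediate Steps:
t = 1/153564 ≈ 6.5119e-6
K(L, x) = -98 - 7*L
K(j(20), -311)/(-387212) + f(574)/((t/(-329213))) = (-98 - 7*18)/(-387212) + (-589*574²)/(((1/153564)/(-329213))) = (-98 - 126)*(-1/387212) + (-589*329476)/(((1/153564)*(-1/329213))) = -224*(-1/387212) - 194061364/(-1/50555265132) = 8/13829 - 194061364*(-50555265132) = 8/13829 + 9810823708897560048 = 135673881070344357903800/13829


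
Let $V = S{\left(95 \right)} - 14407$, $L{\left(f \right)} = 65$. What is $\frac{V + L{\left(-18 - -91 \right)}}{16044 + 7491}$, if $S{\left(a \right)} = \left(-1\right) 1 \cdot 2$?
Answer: $- \frac{14344}{23535} \approx -0.60948$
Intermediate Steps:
$S{\left(a \right)} = -2$ ($S{\left(a \right)} = \left(-1\right) 2 = -2$)
$V = -14409$ ($V = -2 - 14407 = -14409$)
$\frac{V + L{\left(-18 - -91 \right)}}{16044 + 7491} = \frac{-14409 + 65}{16044 + 7491} = - \frac{14344}{23535}$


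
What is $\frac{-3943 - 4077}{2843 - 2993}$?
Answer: $\frac{802}{15} \approx 53.467$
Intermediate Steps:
$\frac{-3943 - 4077}{2843 - 2993} = - \frac{8020}{-150} = \left(-8020\right) \left(- \frac{1}{150}\right) = \frac{802}{15}$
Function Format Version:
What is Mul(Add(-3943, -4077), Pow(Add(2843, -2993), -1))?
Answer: Rational(802, 15) ≈ 53.467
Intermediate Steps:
Mul(Add(-3943, -4077), Pow(Add(2843, -2993), -1)) = Mul(-8020, Pow(-150, -1)) = Mul(-8020, Rational(-1, 150)) = Rational(802, 15)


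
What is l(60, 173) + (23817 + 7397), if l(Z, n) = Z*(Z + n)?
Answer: 45194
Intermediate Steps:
l(60, 173) + (23817 + 7397) = 60*(60 + 173) + (23817 + 7397) = 60*233 + 31214 = 13980 + 31214 = 45194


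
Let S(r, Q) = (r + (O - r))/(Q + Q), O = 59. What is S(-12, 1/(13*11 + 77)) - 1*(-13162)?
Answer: 19652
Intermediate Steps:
S(r, Q) = 59/(2*Q) (S(r, Q) = (r + (59 - r))/(Q + Q) = 59/((2*Q)) = 59*(1/(2*Q)) = 59/(2*Q))
S(-12, 1/(13*11 + 77)) - 1*(-13162) = 59/(2*(1/(13*11 + 77))) - 1*(-13162) = 59/(2*(1/(143 + 77))) + 13162 = 59/(2*(1/220)) + 13162 = (59/2)*220 + 13162 = 6490 + 13162 = 19652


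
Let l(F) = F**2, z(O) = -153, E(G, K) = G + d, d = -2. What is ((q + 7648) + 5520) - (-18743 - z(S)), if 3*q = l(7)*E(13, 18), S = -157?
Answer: 95813/3 ≈ 31938.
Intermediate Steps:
E(G, K) = -2 + G (E(G, K) = G - 2 = -2 + G)
q = 539/3 (q = (7**2*(-2 + 13))/3 = (49*11)/3 = (1/3)*539 = 539/3 ≈ 179.67)
((q + 7648) + 5520) - (-18743 - z(S)) = ((539/3 + 7648) + 5520) - (-18743 - 1*(-153)) = (23483/3 + 5520) - (-18743 + 153) = 40043/3 - 1*(-18590) = 40043/3 + 18590 = 95813/3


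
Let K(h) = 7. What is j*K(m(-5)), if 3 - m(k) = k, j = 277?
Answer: 1939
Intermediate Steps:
m(k) = 3 - k
j*K(m(-5)) = 277*7 = 1939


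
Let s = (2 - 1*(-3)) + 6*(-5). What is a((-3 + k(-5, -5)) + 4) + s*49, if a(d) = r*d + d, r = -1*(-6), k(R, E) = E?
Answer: -1253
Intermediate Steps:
r = 6
a(d) = 7*d (a(d) = 6*d + d = 7*d)
s = -25 (s = (2 + 3) - 30 = 5 - 30 = -25)
a((-3 + k(-5, -5)) + 4) + s*49 = 7*((-3 - 5) + 4) - 25*49 = 7*(-8 + 4) - 1225 = 7*(-4) - 1225 = -28 - 1225 = -1253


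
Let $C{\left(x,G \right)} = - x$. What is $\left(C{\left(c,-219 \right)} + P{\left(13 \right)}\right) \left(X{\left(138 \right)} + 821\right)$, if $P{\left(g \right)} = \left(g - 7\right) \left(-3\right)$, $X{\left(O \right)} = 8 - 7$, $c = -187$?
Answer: $138918$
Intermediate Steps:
$X{\left(O \right)} = 1$ ($X{\left(O \right)} = 8 - 7 = 1$)
$P{\left(g \right)} = 21 - 3 g$ ($P{\left(g \right)} = \left(-7 + g\right) \left(-3\right) = 21 - 3 g$)
$\left(C{\left(c,-219 \right)} + P{\left(13 \right)}\right) \left(X{\left(138 \right)} + 821\right) = \left(\left(-1\right) \left(-187\right) + \left(21 - 39\right)\right) \left(1 + 821\right) = \left(187 + \left(21 - 39\right)\right) 822 = \left(187 - 18\right) 822 = 169 \cdot 822 = 138918$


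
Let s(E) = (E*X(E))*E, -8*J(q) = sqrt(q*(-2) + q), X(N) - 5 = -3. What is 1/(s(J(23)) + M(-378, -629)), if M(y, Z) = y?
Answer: -32/12119 ≈ -0.0026405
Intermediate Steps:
X(N) = 2 (X(N) = 5 - 3 = 2)
J(q) = -sqrt(-q)/8 (J(q) = -sqrt(q*(-2) + q)/8 = -sqrt(-2*q + q)/8 = -sqrt(-q)/8)
s(E) = 2*E**2 (s(E) = (E*2)*E = (2*E)*E = 2*E**2)
1/(s(J(23)) + M(-378, -629)) = 1/(2*(-I*sqrt(23)/8)**2 - 378) = 1/(2*(-23/64) - 378) = 1/(-23/32 - 378) = 1/(-12119/32) = -32/12119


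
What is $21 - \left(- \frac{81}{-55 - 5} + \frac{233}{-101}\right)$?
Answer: $\frac{44353}{2020} \approx 21.957$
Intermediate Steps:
$21 - \left(- \frac{81}{-55 - 5} + \frac{233}{-101}\right) = 21 - \left(- \frac{81}{-55 - 5} + 233 \left(- \frac{1}{101}\right)\right) = 21 - \left(- \frac{81}{-60} - \frac{233}{101}\right) = 21 - \left(\left(-81\right) \left(- \frac{1}{60}\right) - \frac{233}{101}\right) = 21 - \left(\frac{27}{20} - \frac{233}{101}\right) = 21 - - \frac{1933}{2020} = 21 + \frac{1933}{2020} = \frac{44353}{2020}$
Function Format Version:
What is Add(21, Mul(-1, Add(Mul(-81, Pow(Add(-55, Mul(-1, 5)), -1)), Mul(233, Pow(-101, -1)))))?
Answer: Rational(44353, 2020) ≈ 21.957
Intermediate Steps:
Add(21, Mul(-1, Add(Mul(-81, Pow(Add(-55, Mul(-1, 5)), -1)), Mul(233, Pow(-101, -1))))) = Add(21, Mul(-1, Add(Mul(-81, Pow(Add(-55, -5), -1)), Mul(233, Rational(-1, 101))))) = Add(21, Mul(-1, Add(Mul(-81, Pow(-60, -1)), Rational(-233, 101)))) = Add(21, Mul(-1, Add(Mul(-81, Rational(-1, 60)), Rational(-233, 101)))) = Add(21, Mul(-1, Add(Rational(27, 20), Rational(-233, 101)))) = Add(21, Mul(-1, Rational(-1933, 2020))) = Add(21, Rational(1933, 2020)) = Rational(44353, 2020)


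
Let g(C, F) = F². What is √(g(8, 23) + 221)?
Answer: 5*√30 ≈ 27.386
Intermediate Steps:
√(g(8, 23) + 221) = √(23² + 221) = √(529 + 221) = √750 = 5*√30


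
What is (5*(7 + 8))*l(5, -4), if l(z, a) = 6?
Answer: 450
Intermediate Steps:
(5*(7 + 8))*l(5, -4) = (5*(7 + 8))*6 = (5*15)*6 = 75*6 = 450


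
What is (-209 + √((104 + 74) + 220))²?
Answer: (209 - √398)² ≈ 35740.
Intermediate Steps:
(-209 + √((104 + 74) + 220))² = (-209 + √(178 + 220))² = (-209 + √398)²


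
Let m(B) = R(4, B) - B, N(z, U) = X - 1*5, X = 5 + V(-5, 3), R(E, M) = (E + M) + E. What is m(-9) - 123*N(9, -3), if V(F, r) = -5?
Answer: 623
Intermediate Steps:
R(E, M) = M + 2*E
X = 0 (X = 5 - 5 = 0)
N(z, U) = -5 (N(z, U) = 0 - 1*5 = 0 - 5 = -5)
m(B) = 8 (m(B) = (B + 2*4) - B = (B + 8) - B = (8 + B) - B = 8)
m(-9) - 123*N(9, -3) = 8 - 123*(-5) = 8 + 615 = 623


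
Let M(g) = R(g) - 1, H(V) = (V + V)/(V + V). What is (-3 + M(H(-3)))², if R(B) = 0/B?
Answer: 16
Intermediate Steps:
H(V) = 1 (H(V) = (2*V)/((2*V)) = (2*V)*(1/(2*V)) = 1)
R(B) = 0
M(g) = -1 (M(g) = 0 - 1 = -1)
(-3 + M(H(-3)))² = (-3 - 1)² = (-4)² = 16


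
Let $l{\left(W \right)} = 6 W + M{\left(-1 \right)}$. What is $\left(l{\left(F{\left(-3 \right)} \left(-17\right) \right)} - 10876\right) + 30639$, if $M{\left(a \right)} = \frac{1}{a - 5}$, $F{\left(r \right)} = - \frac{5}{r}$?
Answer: $\frac{117557}{6} \approx 19593.0$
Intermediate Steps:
$M{\left(a \right)} = \frac{1}{-5 + a}$
$l{\left(W \right)} = - \frac{1}{6} + 6 W$ ($l{\left(W \right)} = 6 W + \frac{1}{-5 - 1} = 6 W + \frac{1}{-6} = 6 W - \frac{1}{6} = - \frac{1}{6} + 6 W$)
$\left(l{\left(F{\left(-3 \right)} \left(-17\right) \right)} - 10876\right) + 30639 = \left(\left(- \frac{1}{6} + 6 - \frac{5}{-3} \left(-17\right)\right) - 10876\right) + 30639 = \left(\left(- \frac{1}{6} + 6 \left(-5\right) \left(- \frac{1}{3}\right) \left(-17\right)\right) - 10876\right) + 30639 = \left(\left(- \frac{1}{6} + 6 \cdot \frac{5}{3} \left(-17\right)\right) - 10876\right) + 30639 = \left(\left(- \frac{1}{6} + 6 \left(- \frac{85}{3}\right)\right) - 10876\right) + 30639 = \left(\left(- \frac{1}{6} - 170\right) - 10876\right) + 30639 = \left(- \frac{1021}{6} - 10876\right) + 30639 = - \frac{66277}{6} + 30639 = \frac{117557}{6}$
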